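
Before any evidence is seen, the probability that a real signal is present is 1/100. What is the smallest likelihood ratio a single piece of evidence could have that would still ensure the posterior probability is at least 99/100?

9801

Prior odds = 0.01/0.99 = 1/99.
Target odds = 0.99/0.01 = 99.
Required Bayes factor = 99 ÷ (1/99) = 9801.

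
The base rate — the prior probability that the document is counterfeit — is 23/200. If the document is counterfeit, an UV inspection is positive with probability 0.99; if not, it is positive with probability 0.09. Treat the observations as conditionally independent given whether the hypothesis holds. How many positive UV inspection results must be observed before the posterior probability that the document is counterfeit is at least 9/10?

Prior odds = 0.115/0.885 = 23/177.
Likelihood ratio of a positive = 0.99/0.09 = 11.
Target odds: 0.9 ÷ 0.1 = 9.
Need (23/177) × 11ⁿ ≥ 9, i.e. 11ⁿ ≥ 1593/23.
11¹ = 11 falls short of 1593/23 but 11² = 121 reaches it, so n = 2.

2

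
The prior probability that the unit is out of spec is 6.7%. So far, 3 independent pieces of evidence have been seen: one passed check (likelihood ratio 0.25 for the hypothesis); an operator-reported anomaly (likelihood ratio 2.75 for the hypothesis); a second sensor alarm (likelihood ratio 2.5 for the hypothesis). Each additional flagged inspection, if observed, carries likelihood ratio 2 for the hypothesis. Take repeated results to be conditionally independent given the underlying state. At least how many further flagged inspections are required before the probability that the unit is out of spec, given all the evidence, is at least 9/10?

Prior odds = 0.067/0.933 = 67/933.
Combined Bayes factor of the evidence already in hand = 0.25 × 2.75 × 2.5 = 1.71875.
Odds after that evidence = (67/933) × 1.71875 = 3685/29856.
Target odds = 0.9/0.1 = 9.
Need 2ⁿ ≥ 9 ÷ (3685/29856) = 268704/3685.
2⁶ = 64 falls short of 268704/3685 but 2⁷ = 128 reaches it, so n = 7.

7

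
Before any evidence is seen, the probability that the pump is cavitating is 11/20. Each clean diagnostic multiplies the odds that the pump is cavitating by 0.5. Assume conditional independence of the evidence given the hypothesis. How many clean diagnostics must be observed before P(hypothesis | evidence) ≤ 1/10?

4

Prior odds = 0.55/0.45 = 11/9.
Likelihood ratio per clean diagnostic = 0.5.
Target odds: 0.1 ÷ 0.9 = 1/9.
Require 0.5ⁿ ≤ 1/9 ÷ (11/9) = 1/11.
0.5³ = 0.125 is still above 1/11 but 0.5⁴ = 0.0625 is at or below it, so n = 4.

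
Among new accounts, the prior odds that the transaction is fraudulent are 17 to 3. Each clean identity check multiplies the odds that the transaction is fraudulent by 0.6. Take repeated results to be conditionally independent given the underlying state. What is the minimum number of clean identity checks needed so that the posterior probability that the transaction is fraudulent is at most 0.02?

12

Prior odds = 17/3.
Likelihood ratio per clean identity check = 0.6.
Target odds: 0.02 ÷ 0.98 = 1/49.
Require 0.6ⁿ ≤ 1/49 ÷ (17/3) = 3/833.
0.6¹¹ = 177147/48828125 is still above 3/833 but 0.6¹² = 531441/244140625 is at or below it, so n = 12.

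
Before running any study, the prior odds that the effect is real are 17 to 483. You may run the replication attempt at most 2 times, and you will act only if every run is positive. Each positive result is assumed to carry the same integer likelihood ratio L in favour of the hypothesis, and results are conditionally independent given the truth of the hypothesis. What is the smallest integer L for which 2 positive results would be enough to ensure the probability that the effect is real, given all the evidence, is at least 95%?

24

Prior odds = 17/483.
Target odds = 0.95/0.05 = 19.
Need L² ≥ 19 ÷ (17/483) = 9177/17.
23² = 529 < 9177/17 ≤ 576 = 24², so L = 24.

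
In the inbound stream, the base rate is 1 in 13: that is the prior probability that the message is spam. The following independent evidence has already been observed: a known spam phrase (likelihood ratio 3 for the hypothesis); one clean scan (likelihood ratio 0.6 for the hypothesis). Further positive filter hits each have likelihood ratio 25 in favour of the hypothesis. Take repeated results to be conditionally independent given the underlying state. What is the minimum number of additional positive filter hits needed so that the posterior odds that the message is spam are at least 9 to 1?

Prior odds = (1/13)/(12/13) = 1/12.
Combined Bayes factor of the evidence already in hand = 3 × 0.6 = 1.8.
Odds after that evidence = (1/12) × 1.8 = 0.15.
Target odds = 9.
Need 25ⁿ ≥ 9 ÷ 0.15 = 60.
25¹ = 25 falls short of 60 but 25² = 625 reaches it, so n = 2.

2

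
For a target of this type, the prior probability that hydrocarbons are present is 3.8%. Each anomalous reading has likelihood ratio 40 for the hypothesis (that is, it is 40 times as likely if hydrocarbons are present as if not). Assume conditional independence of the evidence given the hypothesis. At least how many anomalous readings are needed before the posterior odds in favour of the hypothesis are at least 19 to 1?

2

Prior odds: 0.038 ÷ 0.962 = 19/481.
Likelihood ratio per anomalous reading = 40.
Target odds = 19.
Need (19/481) × 40ⁿ ≥ 19, i.e. 40ⁿ ≥ 481.
40¹ = 40 falls short of 481 but 40² = 1600 reaches it, so n = 2.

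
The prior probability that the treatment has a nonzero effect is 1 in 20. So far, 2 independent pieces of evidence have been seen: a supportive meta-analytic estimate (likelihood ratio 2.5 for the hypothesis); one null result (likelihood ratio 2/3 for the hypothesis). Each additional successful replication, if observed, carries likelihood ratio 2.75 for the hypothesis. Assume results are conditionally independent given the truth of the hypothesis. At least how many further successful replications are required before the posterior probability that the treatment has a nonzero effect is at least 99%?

Prior odds = 0.05/0.95 = 1/19.
Combined Bayes factor of the evidence already in hand = 2.5 × (2/3) = 5/3.
Odds after that evidence = (1/19) × 5/3 = 5/57.
Target odds = 0.99/0.01 = 99.
Need 2.75ⁿ ≥ 99 ÷ (5/57) = 1128.6.
2.75⁶ = 1771561/4096 falls short of 1128.6 but 2.75⁷ = 19487171/16384 reaches it, so n = 7.

7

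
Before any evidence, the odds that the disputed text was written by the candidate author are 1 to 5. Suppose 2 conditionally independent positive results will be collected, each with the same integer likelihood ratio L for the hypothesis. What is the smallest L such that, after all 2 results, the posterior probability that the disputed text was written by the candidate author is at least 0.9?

Prior odds = 0.2.
Target odds = 0.9/0.1 = 9.
Need L² ≥ 9 ÷ 0.2 = 45.
6² = 36 < 45 ≤ 49 = 7², so L = 7.

7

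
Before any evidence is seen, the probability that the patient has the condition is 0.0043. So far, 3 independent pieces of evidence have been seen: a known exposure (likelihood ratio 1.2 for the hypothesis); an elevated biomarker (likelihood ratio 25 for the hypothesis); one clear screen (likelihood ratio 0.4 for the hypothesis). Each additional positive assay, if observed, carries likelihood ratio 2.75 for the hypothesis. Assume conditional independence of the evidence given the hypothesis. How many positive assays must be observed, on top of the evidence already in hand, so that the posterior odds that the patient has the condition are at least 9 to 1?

Prior odds = 0.0043/0.9957 = 43/9957.
Combined Bayes factor of the evidence already in hand = 1.2 × 25 × 0.4 = 12.
Odds after that evidence = (43/9957) × 12 = 172/3319.
Target odds = 9.
Need 2.75ⁿ ≥ 9 ÷ (172/3319) = 29871/172.
2.75⁵ = 161051/1024 falls short of 29871/172 but 2.75⁶ = 1771561/4096 reaches it, so n = 6.

6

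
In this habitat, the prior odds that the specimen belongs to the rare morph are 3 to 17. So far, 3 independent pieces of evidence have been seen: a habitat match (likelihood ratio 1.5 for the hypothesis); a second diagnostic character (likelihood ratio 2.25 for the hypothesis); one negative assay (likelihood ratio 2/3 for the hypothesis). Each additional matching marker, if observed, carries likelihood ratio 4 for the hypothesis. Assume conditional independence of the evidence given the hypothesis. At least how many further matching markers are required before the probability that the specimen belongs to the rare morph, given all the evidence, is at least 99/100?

Prior odds = 3/17.
Combined Bayes factor of the evidence already in hand = 1.5 × 2.25 × (2/3) = 2.25.
Odds after that evidence = (3/17) × 2.25 = 27/68.
Target odds = 0.99/0.01 = 99.
Need 4ⁿ ≥ 99 ÷ (27/68) = 748/3.
4³ = 64 falls short of 748/3 but 4⁴ = 256 reaches it, so n = 4.

4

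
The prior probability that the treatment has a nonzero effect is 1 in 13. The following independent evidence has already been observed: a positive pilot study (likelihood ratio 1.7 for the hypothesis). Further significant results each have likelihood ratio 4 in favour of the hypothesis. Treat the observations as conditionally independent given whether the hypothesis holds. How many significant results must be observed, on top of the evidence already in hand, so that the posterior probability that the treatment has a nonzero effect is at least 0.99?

5

Prior odds = (1/13)/(12/13) = 1/12.
Bayes factor of the evidence already in hand = 1.7.
Odds after that evidence = (1/12) × 1.7 = 17/120.
Target odds = 0.99/0.01 = 99.
Need 4ⁿ ≥ 99 ÷ (17/120) = 11880/17.
4⁴ = 256 falls short of 11880/17 but 4⁵ = 1024 reaches it, so n = 5.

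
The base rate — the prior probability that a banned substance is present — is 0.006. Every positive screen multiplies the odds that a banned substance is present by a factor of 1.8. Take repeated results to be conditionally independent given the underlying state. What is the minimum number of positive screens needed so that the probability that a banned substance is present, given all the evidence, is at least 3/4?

Prior odds: 0.006 ÷ 0.994 = 3/497.
Likelihood ratio per positive screen = 1.8.
Target odds: 0.75 ÷ 0.25 = 3.
Require 1.8ⁿ ≥ 3 ÷ (3/497) = 497.
1.8¹⁰ ≈357.047 falls short of 497 but 1.8¹¹ ≈642.684 reaches it, so n = 11.

11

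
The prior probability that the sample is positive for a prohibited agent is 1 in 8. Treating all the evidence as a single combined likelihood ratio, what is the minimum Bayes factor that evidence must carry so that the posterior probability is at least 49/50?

343

Prior odds = 0.125/0.875 = 1/7.
Target odds = 0.98/0.02 = 49.
Required Bayes factor = 49 ÷ (1/7) = 343.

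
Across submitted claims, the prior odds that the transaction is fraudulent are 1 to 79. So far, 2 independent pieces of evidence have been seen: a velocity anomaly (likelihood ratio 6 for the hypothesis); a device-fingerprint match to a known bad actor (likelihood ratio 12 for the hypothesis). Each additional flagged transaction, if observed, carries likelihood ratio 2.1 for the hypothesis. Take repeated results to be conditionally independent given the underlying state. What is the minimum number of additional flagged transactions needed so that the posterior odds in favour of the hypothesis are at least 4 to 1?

Prior odds = 1/79.
Combined Bayes factor of the evidence already in hand = 6 × 12 = 72.
Odds after that evidence = (1/79) × 72 = 72/79.
Target odds = 4.
Need 2.1ⁿ ≥ 4 ÷ (72/79) = 79/18.
2.1¹ = 2.1 falls short of 79/18 but 2.1² = 4.41 reaches it, so n = 2.

2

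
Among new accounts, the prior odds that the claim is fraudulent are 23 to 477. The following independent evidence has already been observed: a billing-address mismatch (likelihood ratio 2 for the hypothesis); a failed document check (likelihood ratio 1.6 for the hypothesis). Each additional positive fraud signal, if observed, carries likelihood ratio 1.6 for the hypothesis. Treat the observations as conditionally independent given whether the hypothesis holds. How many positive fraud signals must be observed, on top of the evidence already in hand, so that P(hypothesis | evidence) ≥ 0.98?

Prior odds = 23/477.
Combined Bayes factor of the evidence already in hand = 2 × 1.6 = 3.2.
Odds after that evidence = (23/477) × 3.2 = 368/2385.
Target odds = 0.98/0.02 = 49.
Need 1.6ⁿ ≥ 49 ÷ (368/2385) = 116865/368.
1.6¹² ≈281.475 falls short of 116865/368 but 1.6¹³ ≈450.36 reaches it, so n = 13.

13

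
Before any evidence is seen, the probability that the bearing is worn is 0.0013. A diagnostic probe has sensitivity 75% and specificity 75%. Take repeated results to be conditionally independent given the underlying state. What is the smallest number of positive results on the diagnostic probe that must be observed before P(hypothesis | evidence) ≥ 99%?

11

Prior odds = 0.0013/0.9987 = 13/9987.
False-positive rate = 1 − 0.75 = 0.25; likelihood ratio of a positive = 0.75/0.25 = 3.
Target posterior odds = 0.99/0.01 = 99.
Need (13/9987) × 3ⁿ ≥ 99, i.e. 3ⁿ ≥ 988713/13.
3¹⁰ = 59049 falls short of 988713/13 but 3¹¹ = 177147 reaches it, so n = 11.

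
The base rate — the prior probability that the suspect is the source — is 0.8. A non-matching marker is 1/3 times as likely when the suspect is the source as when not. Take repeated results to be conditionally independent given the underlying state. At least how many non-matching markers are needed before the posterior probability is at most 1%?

6

Prior odds: 0.8 ÷ 0.2 = 4.
Likelihood ratio per non-matching marker = 1/3.
Target posterior odds = 0.01/0.99 = 1/99.
Require (1/3)ⁿ ≤ 1/99 ÷ 4 = 1/396.
(1/3)⁵ = 1/243 is still above 1/396 but (1/3)⁶ = 1/729 is at or below it, so n = 6.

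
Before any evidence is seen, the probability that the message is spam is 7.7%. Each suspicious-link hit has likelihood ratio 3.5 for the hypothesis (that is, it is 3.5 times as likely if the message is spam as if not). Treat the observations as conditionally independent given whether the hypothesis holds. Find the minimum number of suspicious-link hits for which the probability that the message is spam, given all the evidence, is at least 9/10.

4

Prior odds: 0.077 ÷ 0.923 = 77/923.
Likelihood ratio per suspicious-link hit = 3.5.
Target posterior odds = 0.9/0.1 = 9.
Require 3.5ⁿ ≥ 9 ÷ (77/923) = 8307/77.
3.5³ = 42.875 falls short of 8307/77 but 3.5⁴ = 150.0625 reaches it, so n = 4.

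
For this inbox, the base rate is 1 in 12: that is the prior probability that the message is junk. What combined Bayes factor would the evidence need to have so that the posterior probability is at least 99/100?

1089

Prior odds = (1/12)/(11/12) = 1/11.
Target odds = 0.99/0.01 = 99.
Required Bayes factor = 99 ÷ (1/11) = 1089.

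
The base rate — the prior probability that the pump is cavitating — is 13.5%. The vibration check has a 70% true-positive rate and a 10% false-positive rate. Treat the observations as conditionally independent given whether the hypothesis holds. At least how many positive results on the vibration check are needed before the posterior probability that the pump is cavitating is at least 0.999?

5

Prior odds: 0.135 ÷ 0.865 = 27/173.
Likelihood ratio of a positive result = 0.7/0.1 = 7.
Target odds: 0.999 ÷ 0.001 = 999.
Need (27/173) × 7ⁿ ≥ 999, i.e. 7ⁿ ≥ 6401.
7⁴ = 2401 falls short of 6401 but 7⁵ = 16807 reaches it, so n = 5.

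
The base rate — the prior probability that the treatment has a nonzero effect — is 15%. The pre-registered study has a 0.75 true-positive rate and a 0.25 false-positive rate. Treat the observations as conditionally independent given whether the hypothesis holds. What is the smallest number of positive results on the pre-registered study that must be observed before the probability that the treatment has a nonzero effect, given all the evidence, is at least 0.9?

Prior odds = 0.15/0.85 = 3/17.
Likelihood ratio of a positive result = 0.75/0.25 = 3.
Target odds: 0.9 ÷ 0.1 = 9.
Need (3/17) × 3ⁿ ≥ 9, i.e. 3ⁿ ≥ 51.
3³ = 27 falls short of 51 but 3⁴ = 81 reaches it, so n = 4.

4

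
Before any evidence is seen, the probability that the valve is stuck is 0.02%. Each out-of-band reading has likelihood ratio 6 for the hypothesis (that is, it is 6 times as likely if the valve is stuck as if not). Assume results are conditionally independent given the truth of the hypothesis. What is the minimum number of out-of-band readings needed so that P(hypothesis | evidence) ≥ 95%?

Prior odds = 0.0002/0.9998 = 1/4999.
Likelihood ratio per out-of-band reading = 6.
Target posterior odds = 0.95/0.05 = 19.
Need (1/4999) × 6ⁿ ≥ 19, i.e. 6ⁿ ≥ 94981.
6⁶ = 46656 falls short of 94981 but 6⁷ = 279936 reaches it, so n = 7.

7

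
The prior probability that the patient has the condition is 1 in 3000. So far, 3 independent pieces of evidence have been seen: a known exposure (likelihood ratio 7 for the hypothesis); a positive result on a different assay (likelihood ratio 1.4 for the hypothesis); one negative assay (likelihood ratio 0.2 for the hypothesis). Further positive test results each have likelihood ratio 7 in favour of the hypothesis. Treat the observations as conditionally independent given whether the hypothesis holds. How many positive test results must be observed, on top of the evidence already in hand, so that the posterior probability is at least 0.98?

6

Prior odds = (1/3000)/(2999/3000) = 1/2999.
Combined Bayes factor of the evidence already in hand = 7 × 1.4 × 0.2 = 1.96.
Odds after that evidence = (1/2999) × 1.96 = 49/74975.
Target odds = 0.98/0.02 = 49.
Need 7ⁿ ≥ 49 ÷ (49/74975) = 74975.
7⁵ = 16807 falls short of 74975 but 7⁶ = 117649 reaches it, so n = 6.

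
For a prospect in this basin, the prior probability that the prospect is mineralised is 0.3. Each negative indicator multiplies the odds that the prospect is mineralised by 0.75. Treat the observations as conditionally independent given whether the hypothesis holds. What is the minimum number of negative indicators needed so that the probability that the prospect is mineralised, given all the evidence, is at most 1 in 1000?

Prior odds = 0.3/0.7 = 3/7.
Likelihood ratio per negative indicator = 0.75.
Target posterior odds = 0.001/0.999 = 1/999.
Require 0.75ⁿ ≤ 1/999 ÷ (3/7) = 7/2997.
0.75²¹ ≈0.00237841 is still above 7/2997 but 0.75²² ≈0.00178381 is at or below it, so n = 22.

22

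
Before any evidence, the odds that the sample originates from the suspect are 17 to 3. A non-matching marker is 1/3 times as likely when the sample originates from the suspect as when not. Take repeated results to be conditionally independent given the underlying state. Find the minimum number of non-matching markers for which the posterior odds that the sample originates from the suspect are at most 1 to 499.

8

Prior odds = 17/3.
Likelihood ratio per non-matching marker = 1/3.
Target odds = 1/499.
Need (17/3) × (1/3)ⁿ ≤ 1/499, i.e. (1/3)ⁿ ≤ 3/8483.
(1/3)⁷ = 1/2187 is still above 3/8483 but (1/3)⁸ = 1/6561 is at or below it, so n = 8.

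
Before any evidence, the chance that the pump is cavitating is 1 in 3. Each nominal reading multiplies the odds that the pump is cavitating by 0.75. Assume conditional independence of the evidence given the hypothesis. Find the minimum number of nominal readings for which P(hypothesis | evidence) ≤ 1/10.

Prior odds: (1/3) ÷ (2/3) = 0.5.
Likelihood ratio per nominal reading = 0.75.
Target odds: 0.1 ÷ 0.9 = 1/9.
Require 0.75ⁿ ≤ 1/9 ÷ 0.5 = 2/9.
0.75⁵ = 243/1024 is still above 2/9 but 0.75⁶ = 729/4096 is at or below it, so n = 6.

6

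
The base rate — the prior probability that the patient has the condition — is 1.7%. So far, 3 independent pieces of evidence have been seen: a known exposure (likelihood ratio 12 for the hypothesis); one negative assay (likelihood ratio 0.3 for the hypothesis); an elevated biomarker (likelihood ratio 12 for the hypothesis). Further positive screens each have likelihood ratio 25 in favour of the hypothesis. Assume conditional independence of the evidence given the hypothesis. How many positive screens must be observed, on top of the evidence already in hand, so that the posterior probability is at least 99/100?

2

Prior odds = 0.017/0.983 = 17/983.
Combined Bayes factor of the evidence already in hand = 12 × 0.3 × 12 = 43.2.
Odds after that evidence = (17/983) × 43.2 = 3672/4915.
Target odds = 0.99/0.01 = 99.
Need 25ⁿ ≥ 99 ÷ (3672/4915) = 54065/408.
25¹ = 25 falls short of 54065/408 but 25² = 625 reaches it, so n = 2.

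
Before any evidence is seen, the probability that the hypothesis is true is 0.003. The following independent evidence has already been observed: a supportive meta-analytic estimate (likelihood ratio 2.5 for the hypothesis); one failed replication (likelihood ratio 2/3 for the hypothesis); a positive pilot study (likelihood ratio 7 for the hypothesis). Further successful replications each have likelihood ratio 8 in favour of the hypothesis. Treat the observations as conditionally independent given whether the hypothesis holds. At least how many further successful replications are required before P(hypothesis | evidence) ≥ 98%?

Prior odds = 0.003/0.997 = 3/997.
Combined Bayes factor of the evidence already in hand = 2.5 × (2/3) × 7 = 35/3.
Odds after that evidence = (3/997) × 35/3 = 35/997.
Target odds = 0.98/0.02 = 49.
Need 8ⁿ ≥ 49 ÷ (35/997) = 1395.8.
8³ = 512 falls short of 1395.8 but 8⁴ = 4096 reaches it, so n = 4.

4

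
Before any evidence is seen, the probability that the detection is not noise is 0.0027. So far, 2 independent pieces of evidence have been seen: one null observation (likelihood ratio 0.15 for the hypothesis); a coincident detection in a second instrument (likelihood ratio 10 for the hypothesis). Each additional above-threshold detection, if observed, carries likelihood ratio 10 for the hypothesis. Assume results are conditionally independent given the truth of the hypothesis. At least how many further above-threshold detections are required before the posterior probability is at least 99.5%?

5

Prior odds = 0.0027/0.9973 = 27/9973.
Combined Bayes factor of the evidence already in hand = 0.15 × 10 = 1.5.
Odds after that evidence = (27/9973) × 1.5 = 81/19946.
Target odds = 0.995/0.005 = 199.
Need 10ⁿ ≥ 199 ÷ (81/19946) = 3969254/81.
10⁴ = 10000 falls short of 3969254/81 but 10⁵ = 100000 reaches it, so n = 5.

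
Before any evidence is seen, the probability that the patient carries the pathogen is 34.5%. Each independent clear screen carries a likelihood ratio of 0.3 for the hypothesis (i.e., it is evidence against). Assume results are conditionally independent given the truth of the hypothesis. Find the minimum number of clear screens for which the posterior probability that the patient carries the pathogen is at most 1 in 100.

4

Prior odds = 0.345/0.655 = 69/131.
Likelihood ratio per clear screen = 0.3.
Target posterior odds = 0.01/0.99 = 1/99.
Require 0.3ⁿ ≤ 1/99 ÷ (69/131) = 131/6831.
0.3³ = 0.027 is still above 131/6831 but 0.3⁴ = 0.0081 is at or below it, so n = 4.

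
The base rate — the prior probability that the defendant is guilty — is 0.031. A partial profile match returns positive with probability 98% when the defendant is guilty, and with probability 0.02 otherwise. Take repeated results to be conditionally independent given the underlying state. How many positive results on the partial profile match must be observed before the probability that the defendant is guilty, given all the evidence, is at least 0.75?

Prior odds = 0.031/0.969 = 31/969.
Likelihood ratio of a positive result = 0.98/0.02 = 49.
Target odds: 0.75 ÷ 0.25 = 3.
Require 49ⁿ ≥ 3 ÷ (31/969) = 2907/31.
49¹ = 49 falls short of 2907/31 but 49² = 2401 reaches it, so n = 2.

2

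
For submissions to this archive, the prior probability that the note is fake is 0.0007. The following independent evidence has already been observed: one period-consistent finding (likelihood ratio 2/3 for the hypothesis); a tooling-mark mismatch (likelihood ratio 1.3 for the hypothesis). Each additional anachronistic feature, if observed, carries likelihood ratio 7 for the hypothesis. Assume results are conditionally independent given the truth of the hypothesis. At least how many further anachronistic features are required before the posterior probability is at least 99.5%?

7

Prior odds = 0.0007/0.9993 = 7/9993.
Combined Bayes factor of the evidence already in hand = (2/3) × 1.3 = 13/15.
Odds after that evidence = (7/9993) × 13/15 = 91/149895.
Target odds = 0.995/0.005 = 199.
Need 7ⁿ ≥ 199 ÷ (91/149895) = 29829105/91.
7⁶ = 117649 falls short of 29829105/91 but 7⁷ = 823543 reaches it, so n = 7.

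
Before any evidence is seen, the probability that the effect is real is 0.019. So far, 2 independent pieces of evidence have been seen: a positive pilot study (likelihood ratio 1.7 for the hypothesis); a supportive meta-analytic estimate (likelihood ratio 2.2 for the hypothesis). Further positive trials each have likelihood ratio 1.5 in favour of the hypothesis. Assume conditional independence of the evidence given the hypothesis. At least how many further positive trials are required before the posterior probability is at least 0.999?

Prior odds = 0.019/0.981 = 19/981.
Combined Bayes factor of the evidence already in hand = 1.7 × 2.2 = 3.74.
Odds after that evidence = (19/981) × 3.74 = 3553/49050.
Target odds = 0.999/0.001 = 999.
Need 1.5ⁿ ≥ 999 ÷ (3553/49050) = 49000950/3553.
1.5²³ ≈11222.7 falls short of 49000950/3553 but 1.5²⁴ ≈16834.1 reaches it, so n = 24.

24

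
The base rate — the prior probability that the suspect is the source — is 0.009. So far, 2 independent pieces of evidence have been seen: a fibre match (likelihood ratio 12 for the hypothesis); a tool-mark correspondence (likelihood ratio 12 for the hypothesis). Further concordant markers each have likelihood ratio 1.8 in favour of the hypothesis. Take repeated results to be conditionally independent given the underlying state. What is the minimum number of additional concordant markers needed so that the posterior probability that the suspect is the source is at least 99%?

Prior odds = 0.009/0.991 = 9/991.
Combined Bayes factor of the evidence already in hand = 12 × 12 = 144.
Odds after that evidence = (9/991) × 144 = 1296/991.
Target odds = 0.99/0.01 = 99.
Need 1.8ⁿ ≥ 99 ÷ (1296/991) = 10901/144.
1.8⁷ = 4782969/78125 falls short of 10901/144 but 1.8⁸ = 43046721/390625 reaches it, so n = 8.

8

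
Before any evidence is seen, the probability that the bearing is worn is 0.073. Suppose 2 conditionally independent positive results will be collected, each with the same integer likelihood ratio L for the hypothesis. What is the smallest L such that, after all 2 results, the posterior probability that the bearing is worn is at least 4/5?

8

Prior odds = 0.073/0.927 = 73/927.
Target odds = 0.8/0.2 = 4.
Need L² ≥ 4 ÷ (73/927) = 3708/73.
7² = 49 < 3708/73 ≤ 64 = 8², so L = 8.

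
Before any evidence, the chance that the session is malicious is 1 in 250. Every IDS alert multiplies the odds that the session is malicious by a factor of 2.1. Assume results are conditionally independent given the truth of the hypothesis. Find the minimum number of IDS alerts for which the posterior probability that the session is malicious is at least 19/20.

Prior odds: 0.004 ÷ 0.996 = 1/249.
Likelihood ratio per IDS alert = 2.1.
Target posterior odds = 0.95/0.05 = 19.
Require 2.1ⁿ ≥ 19 ÷ (1/249) = 4731.
2.1¹¹ ≈3502.78 falls short of 4731 but 2.1¹² ≈7355.83 reaches it, so n = 12.

12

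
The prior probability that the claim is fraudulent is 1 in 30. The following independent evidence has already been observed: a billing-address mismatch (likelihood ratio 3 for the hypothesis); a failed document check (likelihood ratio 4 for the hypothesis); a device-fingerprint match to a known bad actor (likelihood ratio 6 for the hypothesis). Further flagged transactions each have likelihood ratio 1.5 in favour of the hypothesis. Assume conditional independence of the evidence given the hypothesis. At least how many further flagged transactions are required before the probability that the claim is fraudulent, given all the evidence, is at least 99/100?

10

Prior odds = (1/30)/(29/30) = 1/29.
Combined Bayes factor of the evidence already in hand = 3 × 4 × 6 = 72.
Odds after that evidence = (1/29) × 72 = 72/29.
Target odds = 0.99/0.01 = 99.
Need 1.5ⁿ ≥ 99 ÷ (72/29) = 39.875.
1.5⁹ = 19683/512 falls short of 39.875 but 1.5¹⁰ = 59049/1024 reaches it, so n = 10.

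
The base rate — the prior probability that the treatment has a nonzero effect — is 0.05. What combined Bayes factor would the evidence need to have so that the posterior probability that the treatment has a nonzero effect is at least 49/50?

931

Prior odds = 0.05/0.95 = 1/19.
Target odds = 0.98/0.02 = 49.
Required Bayes factor = 49 ÷ (1/19) = 931.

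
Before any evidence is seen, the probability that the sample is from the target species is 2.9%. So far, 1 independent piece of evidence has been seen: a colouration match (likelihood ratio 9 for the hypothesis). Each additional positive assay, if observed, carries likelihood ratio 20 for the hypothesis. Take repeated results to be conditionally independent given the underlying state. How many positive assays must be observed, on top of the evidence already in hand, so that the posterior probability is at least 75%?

Prior odds = 0.029/0.971 = 29/971.
Bayes factor of the evidence already in hand = 9.
Odds after that evidence = (29/971) × 9 = 261/971.
Target odds = 0.75/0.25 = 3.
Need 20ⁿ ≥ 3 ÷ (261/971) = 971/87.
20¹ = 20, which meets the required 971/87; so n = 1.

1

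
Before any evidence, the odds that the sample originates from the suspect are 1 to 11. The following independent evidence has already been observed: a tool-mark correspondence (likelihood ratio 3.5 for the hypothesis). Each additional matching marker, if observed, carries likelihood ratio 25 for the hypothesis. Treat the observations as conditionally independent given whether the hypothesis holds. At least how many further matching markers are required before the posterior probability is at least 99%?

2

Prior odds = 1/11.
Bayes factor of the evidence already in hand = 3.5.
Odds after that evidence = (1/11) × 3.5 = 7/22.
Target odds = 0.99/0.01 = 99.
Need 25ⁿ ≥ 99 ÷ (7/22) = 2178/7.
25¹ = 25 falls short of 2178/7 but 25² = 625 reaches it, so n = 2.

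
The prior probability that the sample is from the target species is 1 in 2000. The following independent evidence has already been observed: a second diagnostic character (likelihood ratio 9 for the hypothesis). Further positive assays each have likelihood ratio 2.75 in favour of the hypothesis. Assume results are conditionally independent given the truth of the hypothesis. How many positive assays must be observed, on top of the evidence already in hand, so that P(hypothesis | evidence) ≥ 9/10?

Prior odds = 0.0005/0.9995 = 1/1999.
Bayes factor of the evidence already in hand = 9.
Odds after that evidence = (1/1999) × 9 = 9/1999.
Target odds = 0.9/0.1 = 9.
Need 2.75ⁿ ≥ 9 ÷ (9/1999) = 1999.
2.75⁷ = 19487171/16384 falls short of 1999 but 2.75⁸ = 214358881/65536 reaches it, so n = 8.

8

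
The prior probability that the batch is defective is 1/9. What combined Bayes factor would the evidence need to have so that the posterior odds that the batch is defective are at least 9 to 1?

Prior odds = (1/9)/(8/9) = 0.125.
Target odds = 9.
Required Bayes factor = 9 ÷ 0.125 = 72.

72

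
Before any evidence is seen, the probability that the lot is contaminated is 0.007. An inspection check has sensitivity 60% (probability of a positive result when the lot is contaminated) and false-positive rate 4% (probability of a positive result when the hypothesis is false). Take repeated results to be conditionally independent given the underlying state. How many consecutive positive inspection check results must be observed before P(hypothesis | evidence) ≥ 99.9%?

5

Prior odds = 0.007/0.993 = 7/993.
Likelihood ratio of a positive result = 0.6/0.04 = 15.
Target odds: 0.999 ÷ 0.001 = 999.
Need (7/993) × 15ⁿ ≥ 999, i.e. 15ⁿ ≥ 992007/7.
15⁴ = 50625 falls short of 992007/7 but 15⁵ = 759375 reaches it, so n = 5.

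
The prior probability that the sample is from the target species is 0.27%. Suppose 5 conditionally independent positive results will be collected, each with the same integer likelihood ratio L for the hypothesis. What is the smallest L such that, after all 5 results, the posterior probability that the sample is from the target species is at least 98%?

Prior odds = 0.0027/0.9973 = 27/9973.
Target odds = 0.98/0.02 = 49.
Need L⁵ ≥ 49 ÷ (27/9973) = 488677/27.
7⁵ = 16807 < 488677/27 ≤ 32768 = 8⁵, so L = 8.

8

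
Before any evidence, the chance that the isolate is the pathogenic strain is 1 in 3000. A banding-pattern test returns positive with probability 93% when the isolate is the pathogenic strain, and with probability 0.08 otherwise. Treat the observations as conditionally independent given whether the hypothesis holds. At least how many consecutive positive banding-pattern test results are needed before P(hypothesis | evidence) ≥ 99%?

6

Prior odds = (1/3000)/(2999/3000) = 1/2999.
Likelihood ratio of a positive result = 0.93/0.08 = 11.625.
Target posterior odds = 0.99/0.01 = 99.
Require 11.625ⁿ ≥ 99 ÷ (1/2999) = 296901.
11.625⁵ ≈212307 falls short of 296901 but 11.625⁶ ≈2.46807e+06 reaches it, so n = 6.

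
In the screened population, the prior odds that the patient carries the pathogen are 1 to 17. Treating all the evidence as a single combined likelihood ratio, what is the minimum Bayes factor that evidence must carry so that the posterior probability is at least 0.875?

119

Prior odds = 1/17.
Target odds = 0.875/0.125 = 7.
Required Bayes factor = 7 ÷ (1/17) = 119.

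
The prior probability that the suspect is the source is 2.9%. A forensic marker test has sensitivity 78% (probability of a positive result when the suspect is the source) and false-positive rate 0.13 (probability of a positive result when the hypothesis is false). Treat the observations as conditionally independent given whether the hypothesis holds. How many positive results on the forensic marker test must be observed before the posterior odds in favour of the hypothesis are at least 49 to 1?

5

Prior odds = 0.029/0.971 = 29/971.
Likelihood ratio of a positive result = 0.78/0.13 = 6.
Target odds = 49.
Require 6ⁿ ≥ 49 ÷ (29/971) = 47579/29.
6⁴ = 1296 falls short of 47579/29 but 6⁵ = 7776 reaches it, so n = 5.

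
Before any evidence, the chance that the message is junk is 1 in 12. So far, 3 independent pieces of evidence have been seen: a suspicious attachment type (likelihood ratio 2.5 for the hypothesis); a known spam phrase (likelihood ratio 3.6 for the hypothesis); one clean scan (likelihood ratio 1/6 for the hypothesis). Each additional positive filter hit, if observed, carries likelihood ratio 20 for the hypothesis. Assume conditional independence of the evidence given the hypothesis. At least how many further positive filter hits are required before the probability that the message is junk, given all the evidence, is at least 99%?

Prior odds = (1/12)/(11/12) = 1/11.
Combined Bayes factor of the evidence already in hand = 2.5 × 3.6 × (1/6) = 1.5.
Odds after that evidence = (1/11) × 1.5 = 3/22.
Target odds = 0.99/0.01 = 99.
Need 20ⁿ ≥ 99 ÷ (3/22) = 726.
20² = 400 falls short of 726 but 20³ = 8000 reaches it, so n = 3.

3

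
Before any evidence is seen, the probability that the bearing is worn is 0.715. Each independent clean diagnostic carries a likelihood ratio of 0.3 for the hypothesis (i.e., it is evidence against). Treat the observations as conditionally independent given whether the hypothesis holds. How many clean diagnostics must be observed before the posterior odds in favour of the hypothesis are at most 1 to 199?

Prior odds = 0.715/0.285 = 143/57.
Likelihood ratio per clean diagnostic = 0.3.
Target odds = 1/199.
Need (143/57) × 0.3ⁿ ≤ 1/199, i.e. 0.3ⁿ ≤ 57/28457.
0.3⁵ = 243/100000 is still above 57/28457 but 0.3⁶ = 729/1000000 is at or below it, so n = 6.

6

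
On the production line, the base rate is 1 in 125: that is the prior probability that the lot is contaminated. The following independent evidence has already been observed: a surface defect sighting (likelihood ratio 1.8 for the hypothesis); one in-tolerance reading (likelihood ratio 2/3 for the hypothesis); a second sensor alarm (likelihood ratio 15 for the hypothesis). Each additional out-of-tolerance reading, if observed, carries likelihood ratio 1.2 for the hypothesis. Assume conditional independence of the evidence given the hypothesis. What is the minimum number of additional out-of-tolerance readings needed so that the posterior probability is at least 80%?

19

Prior odds = 0.008/0.992 = 1/124.
Combined Bayes factor of the evidence already in hand = 1.8 × (2/3) × 15 = 18.
Odds after that evidence = (1/124) × 18 = 9/62.
Target odds = 0.8/0.2 = 4.
Need 1.2ⁿ ≥ 4 ÷ (9/62) = 248/9.
1.2¹⁸ ≈26.6233 falls short of 248/9 but 1.2¹⁹ ≈31.948 reaches it, so n = 19.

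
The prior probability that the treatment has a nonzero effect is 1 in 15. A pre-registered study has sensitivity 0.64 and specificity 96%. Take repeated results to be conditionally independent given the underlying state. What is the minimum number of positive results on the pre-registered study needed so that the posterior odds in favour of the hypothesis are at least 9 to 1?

2

Prior odds: (1/15) ÷ (14/15) = 1/14.
False-positive rate = 1 − 0.96 = 0.04; likelihood ratio of a positive = 0.64/0.04 = 16.
Target odds = 9.
Need (1/14) × 16ⁿ ≥ 9, i.e. 16ⁿ ≥ 126.
16¹ = 16 falls short of 126 but 16² = 256 reaches it, so n = 2.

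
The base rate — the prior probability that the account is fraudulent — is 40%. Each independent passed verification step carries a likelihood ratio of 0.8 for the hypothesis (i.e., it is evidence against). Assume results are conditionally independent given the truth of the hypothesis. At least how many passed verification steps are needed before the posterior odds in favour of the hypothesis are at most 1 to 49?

16

Prior odds = 0.4/0.6 = 2/3.
Likelihood ratio per passed verification step = 0.8.
Target odds = 1/49.
Require 0.8ⁿ ≤ 1/49 ÷ (2/3) = 3/98.
0.8¹⁵ ≈0.0351844 is still above 3/98 but 0.8¹⁶ ≈0.0281475 is at or below it, so n = 16.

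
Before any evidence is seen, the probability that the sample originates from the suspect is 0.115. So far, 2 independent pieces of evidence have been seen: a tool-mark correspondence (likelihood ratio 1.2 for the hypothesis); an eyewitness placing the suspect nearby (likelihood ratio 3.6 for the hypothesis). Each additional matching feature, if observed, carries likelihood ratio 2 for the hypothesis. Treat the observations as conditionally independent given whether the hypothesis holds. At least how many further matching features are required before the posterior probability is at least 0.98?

Prior odds = 0.115/0.885 = 23/177.
Combined Bayes factor of the evidence already in hand = 1.2 × 3.6 = 4.32.
Odds after that evidence = (23/177) × 4.32 = 828/1475.
Target odds = 0.98/0.02 = 49.
Need 2ⁿ ≥ 49 ÷ (828/1475) = 72275/828.
2⁶ = 64 falls short of 72275/828 but 2⁷ = 128 reaches it, so n = 7.

7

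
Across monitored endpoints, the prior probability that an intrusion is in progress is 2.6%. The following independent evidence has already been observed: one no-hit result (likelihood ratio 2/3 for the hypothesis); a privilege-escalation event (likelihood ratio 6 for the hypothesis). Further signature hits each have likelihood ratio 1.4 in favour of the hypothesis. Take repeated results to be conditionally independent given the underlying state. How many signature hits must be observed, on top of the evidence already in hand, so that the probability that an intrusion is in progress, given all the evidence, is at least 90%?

14

Prior odds = 0.026/0.974 = 13/487.
Combined Bayes factor of the evidence already in hand = (2/3) × 6 = 4.
Odds after that evidence = (13/487) × 4 = 52/487.
Target odds = 0.9/0.1 = 9.
Need 1.4ⁿ ≥ 9 ÷ (52/487) = 4383/52.
1.4¹³ ≈79.3715 falls short of 4383/52 but 1.4¹⁴ ≈111.12 reaches it, so n = 14.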